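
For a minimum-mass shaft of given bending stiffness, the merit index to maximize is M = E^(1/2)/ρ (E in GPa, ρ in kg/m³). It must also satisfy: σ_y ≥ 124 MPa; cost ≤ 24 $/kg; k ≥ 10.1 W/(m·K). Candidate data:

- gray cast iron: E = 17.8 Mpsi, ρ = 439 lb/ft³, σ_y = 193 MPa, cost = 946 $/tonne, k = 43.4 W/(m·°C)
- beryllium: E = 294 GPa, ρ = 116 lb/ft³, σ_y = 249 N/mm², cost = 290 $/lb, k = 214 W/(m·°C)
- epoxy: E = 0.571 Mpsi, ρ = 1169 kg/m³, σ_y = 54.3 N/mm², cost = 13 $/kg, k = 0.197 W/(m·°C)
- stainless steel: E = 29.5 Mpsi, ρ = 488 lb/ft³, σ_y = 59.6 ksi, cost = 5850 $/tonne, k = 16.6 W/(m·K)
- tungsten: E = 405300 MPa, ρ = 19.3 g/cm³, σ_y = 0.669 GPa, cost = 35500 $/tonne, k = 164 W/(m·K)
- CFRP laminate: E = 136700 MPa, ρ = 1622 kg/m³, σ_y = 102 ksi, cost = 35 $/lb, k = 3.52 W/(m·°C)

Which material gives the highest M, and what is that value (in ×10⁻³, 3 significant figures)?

Screen on constraints: σ_y ≥ 124 MPa; cost ≤ 24 $/kg; k ≥ 10.1 W/(m·K). Survivors: gray cast iron, stainless steel.
In SI units:
  gray cast iron: E = 122.7 GPa, ρ = 7032 kg/m³
  stainless steel: E = 203.4 GPa, ρ = 7817 kg/m³
  stainless steel: M = 1.82×10⁻³
  gray cast iron: M = 1.58×10⁻³
Stainless steel has the largest M.

stainless steel, M = 1.82×10⁻³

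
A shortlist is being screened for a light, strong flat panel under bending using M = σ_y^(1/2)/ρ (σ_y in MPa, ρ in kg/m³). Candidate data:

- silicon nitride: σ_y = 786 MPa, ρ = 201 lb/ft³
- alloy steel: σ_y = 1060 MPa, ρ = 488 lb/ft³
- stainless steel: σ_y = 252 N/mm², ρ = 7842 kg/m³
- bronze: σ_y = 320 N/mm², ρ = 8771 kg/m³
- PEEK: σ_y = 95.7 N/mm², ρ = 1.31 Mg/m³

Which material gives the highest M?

silicon nitride

Putting every candidate on a common basis:
  silicon nitride: σ_y = 786.0 MPa, ρ = 3220 kg/m³
  alloy steel: σ_y = 1060 MPa, ρ = 7817 kg/m³
  stainless steel: σ_y = 252.0 MPa, ρ = 7842 kg/m³
  bronze: σ_y = 320.0 MPa, ρ = 8771 kg/m³
  PEEK: σ_y = 95.70 MPa, ρ = 1310 kg/m³
  silicon nitride: M = 8.71×10⁻³
  PEEK: M = 7.47×10⁻³
  alloy steel: M = 4.16×10⁻³
  bronze: M = 2.04×10⁻³
  stainless steel: M = 2.02×10⁻³
Silicon nitride ranks first.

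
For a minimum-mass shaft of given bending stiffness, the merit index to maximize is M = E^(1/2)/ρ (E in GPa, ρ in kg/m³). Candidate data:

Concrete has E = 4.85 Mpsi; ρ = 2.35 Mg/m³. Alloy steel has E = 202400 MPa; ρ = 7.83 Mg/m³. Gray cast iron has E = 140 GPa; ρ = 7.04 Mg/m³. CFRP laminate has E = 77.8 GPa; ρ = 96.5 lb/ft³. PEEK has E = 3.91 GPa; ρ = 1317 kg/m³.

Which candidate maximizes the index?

CFRP laminate

Convert each candidate to consistent units, then evaluate M:
  concrete: E = 33.44 GPa, ρ = 2350 kg/m³
  alloy steel: E = 202.4 GPa, ρ = 7830 kg/m³
  gray cast iron: E = 140.0 GPa, ρ = 7040 kg/m³
  CFRP laminate: E = 77.80 GPa, ρ = 1546 kg/m³
  PEEK: E = 3.910 GPa, ρ = 1317 kg/m³
  CFRP laminate: M = 5.71×10⁻³
  concrete: M = 2.46×10⁻³
  alloy steel: M = 1.82×10⁻³
  gray cast iron: M = 1.68×10⁻³
  PEEK: M = 1.50×10⁻³
CFRP laminate has the largest M.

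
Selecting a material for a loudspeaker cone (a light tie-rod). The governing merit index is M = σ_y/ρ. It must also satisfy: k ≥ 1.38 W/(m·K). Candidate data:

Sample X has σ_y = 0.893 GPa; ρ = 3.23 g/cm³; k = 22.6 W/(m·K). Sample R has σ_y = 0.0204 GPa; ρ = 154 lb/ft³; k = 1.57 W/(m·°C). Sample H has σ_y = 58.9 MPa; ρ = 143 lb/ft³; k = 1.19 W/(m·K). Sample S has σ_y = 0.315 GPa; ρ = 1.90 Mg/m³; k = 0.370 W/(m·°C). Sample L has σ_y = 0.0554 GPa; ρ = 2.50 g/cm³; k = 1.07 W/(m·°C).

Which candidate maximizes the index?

sample X

Screen on constraints: k ≥ 1.38 W/(m·K). Survivors: sample X, sample R.
Putting every candidate on a common basis:
  sample X: σ_y = 893.0 MPa, ρ = 3230 kg/m³
  sample R: σ_y = 20.40 MPa, ρ = 2467 kg/m³
  sample X: M = 276 kN·m/kg
  sample R: M = 8.27 kN·m/kg
Sample X has the largest M.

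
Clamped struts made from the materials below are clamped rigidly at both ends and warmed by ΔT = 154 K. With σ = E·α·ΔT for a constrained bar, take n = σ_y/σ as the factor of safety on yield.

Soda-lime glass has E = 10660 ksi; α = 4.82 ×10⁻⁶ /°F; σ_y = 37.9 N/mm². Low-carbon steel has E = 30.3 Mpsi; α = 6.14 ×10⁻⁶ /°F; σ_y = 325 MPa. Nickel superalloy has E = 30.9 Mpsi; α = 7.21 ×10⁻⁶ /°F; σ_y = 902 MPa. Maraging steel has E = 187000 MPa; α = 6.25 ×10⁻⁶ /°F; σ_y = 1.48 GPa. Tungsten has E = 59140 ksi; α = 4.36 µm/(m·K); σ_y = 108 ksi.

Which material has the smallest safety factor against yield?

soda-lime glass

With everything in SI (GPa, ×10⁻⁶/K, MPa):
  soda-lime glass: E = 73.50, α = 8.68, σ_y = 37.90 → σ = 98.2 MPa, n = 0.386
  low-carbon steel: E = 208.9, α = 11.1, σ_y = 325.0 → σ = 356 MPa, n = 0.914
  nickel superalloy: E = 213.0, α = 13.0, σ_y = 902.0 → σ = 426 MPa, n = 2.12
  maraging steel: E = 187.0, α = 11.2, σ_y = 1480 → σ = 324 MPa, n = 4.57
  tungsten: E = 407.8, α = 4.36, σ_y = 744.6 → σ = 274 MPa, n = 2.72
The minimum is soda-lime glass at n = 0.386.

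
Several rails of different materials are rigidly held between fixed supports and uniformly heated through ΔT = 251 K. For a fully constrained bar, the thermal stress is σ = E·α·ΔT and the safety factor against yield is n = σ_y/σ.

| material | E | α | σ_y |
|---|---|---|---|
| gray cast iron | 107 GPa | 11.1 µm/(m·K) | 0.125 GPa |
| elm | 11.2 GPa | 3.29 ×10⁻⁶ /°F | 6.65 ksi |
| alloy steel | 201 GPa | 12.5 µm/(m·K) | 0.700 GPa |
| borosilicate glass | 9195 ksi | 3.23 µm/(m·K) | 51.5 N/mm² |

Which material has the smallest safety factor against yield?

gray cast iron

Converting E to GPa, α to ×10⁻⁶/K, σ_y to MPa, then σ and n for each:
  gray cast iron: E = 107.0, α = 11.1, σ_y = 125.0 → σ = 298 MPa, n = 0.419
  elm: E = 11.20, α = 5.92, σ_y = 45.85 → σ = 16.6 MPa, n = 2.75
  alloy steel: E = 201.0, α = 12.5, σ_y = 700.0 → σ = 631 MPa, n = 1.11
  borosilicate glass: E = 63.40, α = 3.23, σ_y = 51.50 → σ = 51.4 MPa, n = 1.00
Smallest n: gray cast iron with n = 0.419.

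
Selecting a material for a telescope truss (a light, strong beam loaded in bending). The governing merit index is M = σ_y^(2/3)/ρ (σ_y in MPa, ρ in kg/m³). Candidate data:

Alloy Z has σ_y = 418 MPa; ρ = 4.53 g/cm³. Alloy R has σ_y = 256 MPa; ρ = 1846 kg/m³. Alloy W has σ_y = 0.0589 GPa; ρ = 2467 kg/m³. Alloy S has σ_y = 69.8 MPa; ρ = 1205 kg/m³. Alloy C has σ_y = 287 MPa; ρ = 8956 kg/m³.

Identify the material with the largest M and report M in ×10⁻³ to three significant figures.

alloy R, M = 21.8×10⁻³

Putting every candidate on a common basis:
  alloy Z: σ_y = 418.0 MPa, ρ = 4530 kg/m³
  alloy R: σ_y = 256.0 MPa, ρ = 1846 kg/m³
  alloy W: σ_y = 58.90 MPa, ρ = 2467 kg/m³
  alloy S: σ_y = 69.80 MPa, ρ = 1205 kg/m³
  alloy C: σ_y = 287.0 MPa, ρ = 8956 kg/m³
  alloy R: M = 21.8×10⁻³
  alloy S: M = 14.1×10⁻³
  alloy Z: M = 12.3×10⁻³
  alloy W: M = 6.14×10⁻³
  alloy C: M = 4.86×10⁻³
Highest index: alloy R.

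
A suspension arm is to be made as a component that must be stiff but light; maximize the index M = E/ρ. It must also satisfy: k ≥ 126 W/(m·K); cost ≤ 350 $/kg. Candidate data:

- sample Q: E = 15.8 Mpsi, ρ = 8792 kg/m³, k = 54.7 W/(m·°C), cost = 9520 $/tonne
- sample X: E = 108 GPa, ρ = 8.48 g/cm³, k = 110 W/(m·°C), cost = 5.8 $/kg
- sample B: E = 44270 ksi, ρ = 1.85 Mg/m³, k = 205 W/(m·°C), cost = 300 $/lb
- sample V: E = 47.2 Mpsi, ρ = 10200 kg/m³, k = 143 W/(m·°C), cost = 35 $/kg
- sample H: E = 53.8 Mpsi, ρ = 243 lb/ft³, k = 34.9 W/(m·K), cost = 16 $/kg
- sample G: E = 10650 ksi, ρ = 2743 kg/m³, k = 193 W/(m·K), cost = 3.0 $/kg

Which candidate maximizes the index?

sample V

Screen on constraints: k ≥ 126 W/(m·K); cost ≤ 350 $/kg. Survivors: sample V, sample G.
Normalizing units and computing the index:
  sample V: E = 325.4 GPa, ρ = 10200 kg/m³
  sample G: E = 73.43 GPa, ρ = 2743 kg/m³
  sample V: M = 31.9 MN·m/kg
  sample G: M = 26.8 MN·m/kg
The maximum is for sample V.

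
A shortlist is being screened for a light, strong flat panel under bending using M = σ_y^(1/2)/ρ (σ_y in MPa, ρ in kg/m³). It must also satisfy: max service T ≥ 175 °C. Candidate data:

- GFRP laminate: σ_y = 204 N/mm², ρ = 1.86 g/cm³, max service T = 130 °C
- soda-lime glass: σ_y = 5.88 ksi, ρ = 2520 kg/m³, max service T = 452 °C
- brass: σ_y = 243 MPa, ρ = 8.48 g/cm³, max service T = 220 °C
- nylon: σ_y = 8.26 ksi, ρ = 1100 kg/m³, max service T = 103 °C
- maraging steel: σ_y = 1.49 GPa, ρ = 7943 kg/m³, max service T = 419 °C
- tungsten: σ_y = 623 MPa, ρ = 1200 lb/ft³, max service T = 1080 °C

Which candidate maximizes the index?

Screen on constraints: max service T ≥ 175 °C. Survivors: soda-lime glass, brass, maraging steel, tungsten.
Putting every candidate on a common basis:
  soda-lime glass: σ_y = 40.54 MPa, ρ = 2520 kg/m³
  brass: σ_y = 243.0 MPa, ρ = 8480 kg/m³
  maraging steel: σ_y = 1490 MPa, ρ = 7943 kg/m³
  tungsten: σ_y = 623.0 MPa, ρ = 19220 kg/m³
  maraging steel: M = 4.86×10⁻³
  soda-lime glass: M = 2.53×10⁻³
  brass: M = 1.84×10⁻³
  tungsten: M = 1.30×10⁻³
Maraging steel has the largest M.

maraging steel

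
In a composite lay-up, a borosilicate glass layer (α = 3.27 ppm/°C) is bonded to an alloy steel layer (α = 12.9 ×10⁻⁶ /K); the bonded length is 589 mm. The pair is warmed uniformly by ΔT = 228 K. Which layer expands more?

α(borosilicate glass) = 3.27×10⁻⁶/K vs α(alloy steel) = 12.9×10⁻⁶/K.
Higher α expands more for the same ΔT: alloy steel.

alloy steel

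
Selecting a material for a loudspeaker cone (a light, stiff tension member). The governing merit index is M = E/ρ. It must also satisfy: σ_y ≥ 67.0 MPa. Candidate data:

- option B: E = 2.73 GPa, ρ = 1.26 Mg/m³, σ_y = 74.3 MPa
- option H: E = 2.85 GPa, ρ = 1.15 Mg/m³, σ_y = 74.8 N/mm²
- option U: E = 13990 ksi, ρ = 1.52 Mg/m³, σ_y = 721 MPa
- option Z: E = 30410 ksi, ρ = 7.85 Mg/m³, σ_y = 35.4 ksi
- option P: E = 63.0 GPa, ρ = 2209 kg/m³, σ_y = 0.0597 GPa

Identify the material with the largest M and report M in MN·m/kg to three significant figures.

option U, M = 63.5 MN·m/kg

Screen on constraints: σ_y ≥ 67.0 MPa. Survivors: option B, option H, option U, option Z.
Convert each candidate to consistent units, then evaluate M:
  option B: E = 2.730 GPa, ρ = 1260 kg/m³
  option H: E = 2.850 GPa, ρ = 1150 kg/m³
  option U: E = 96.46 GPa, ρ = 1520 kg/m³
  option Z: E = 209.7 GPa, ρ = 7850 kg/m³
  option U: M = 63.5 MN·m/kg
  option Z: M = 26.7 MN·m/kg
  option H: M = 2.48 MN·m/kg
  option B: M = 2.17 MN·m/kg
Option U has the largest M.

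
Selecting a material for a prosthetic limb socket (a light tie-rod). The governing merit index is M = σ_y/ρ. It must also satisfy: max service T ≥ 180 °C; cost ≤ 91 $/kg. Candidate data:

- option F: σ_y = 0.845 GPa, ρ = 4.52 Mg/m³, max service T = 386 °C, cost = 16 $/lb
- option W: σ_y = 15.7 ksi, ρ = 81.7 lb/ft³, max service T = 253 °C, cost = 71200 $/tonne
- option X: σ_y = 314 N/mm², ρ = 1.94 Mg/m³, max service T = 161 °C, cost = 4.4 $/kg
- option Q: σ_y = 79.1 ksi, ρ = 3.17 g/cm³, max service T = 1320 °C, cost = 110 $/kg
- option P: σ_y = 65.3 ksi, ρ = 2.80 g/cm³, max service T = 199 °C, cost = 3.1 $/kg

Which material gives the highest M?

option F

Screen on constraints: max service T ≥ 180 °C; cost ≤ 91 $/kg. Survivors: option F, option W, option P.
Putting every candidate on a common basis:
  option F: σ_y = 845.0 MPa, ρ = 4520 kg/m³
  option W: σ_y = 108.2 MPa, ρ = 1309 kg/m³
  option P: σ_y = 450.2 MPa, ρ = 2800 kg/m³
  option F: M = 187 kN·m/kg
  option P: M = 161 kN·m/kg
  option W: M = 82.7 kN·m/kg
Highest index: option F.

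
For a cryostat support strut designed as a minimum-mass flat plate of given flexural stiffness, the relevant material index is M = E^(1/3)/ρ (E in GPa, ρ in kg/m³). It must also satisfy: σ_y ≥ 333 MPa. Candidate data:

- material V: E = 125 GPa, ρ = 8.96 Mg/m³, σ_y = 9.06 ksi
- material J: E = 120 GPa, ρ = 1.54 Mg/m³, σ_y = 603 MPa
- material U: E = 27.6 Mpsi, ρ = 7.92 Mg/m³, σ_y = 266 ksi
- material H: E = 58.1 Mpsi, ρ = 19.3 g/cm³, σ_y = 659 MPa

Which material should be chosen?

material J

Screen on constraints: σ_y ≥ 333 MPa. Survivors: material J, material U, material H.
Putting every candidate on a common basis:
  material J: E = 120.0 GPa, ρ = 1540 kg/m³
  material U: E = 190.3 GPa, ρ = 7920 kg/m³
  material H: E = 400.6 GPa, ρ = 19300 kg/m³
  material J: M = 3.20×10⁻³
  material U: M = 0.726×10⁻³
  material H: M = 0.382×10⁻³
Material J ranks first.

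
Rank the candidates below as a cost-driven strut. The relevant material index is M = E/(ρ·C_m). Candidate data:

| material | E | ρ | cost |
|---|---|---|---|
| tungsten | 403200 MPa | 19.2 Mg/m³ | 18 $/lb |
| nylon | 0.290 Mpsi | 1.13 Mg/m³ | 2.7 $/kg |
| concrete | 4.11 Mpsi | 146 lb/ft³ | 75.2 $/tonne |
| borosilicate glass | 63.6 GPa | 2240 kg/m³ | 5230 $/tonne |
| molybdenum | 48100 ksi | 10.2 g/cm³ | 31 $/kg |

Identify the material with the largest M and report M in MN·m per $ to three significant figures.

Putting every candidate on a common basis:
  tungsten: E = 403.2 GPa, ρ = 19200 kg/m³, cost = 39.68 $/kg
  nylon: E = 1.999 GPa, ρ = 1130 kg/m³, cost = 2.700 $/kg
  concrete: E = 28.34 GPa, ρ = 2339 kg/m³, cost = 0.07520 $/kg
  borosilicate glass: E = 63.60 GPa, ρ = 2240 kg/m³, cost = 5.230 $/kg
  molybdenum: E = 331.6 GPa, ρ = 10200 kg/m³, cost = 31.00 $/kg
  concrete: M = 161 MN·m per $
  borosilicate glass: M = 5.43 MN·m per $
  molybdenum: M = 1.05 MN·m per $
  nylon: M = 0.655 MN·m per $
  tungsten: M = 0.529 MN·m per $
The maximum is for concrete.

concrete, M = 161 MN·m per $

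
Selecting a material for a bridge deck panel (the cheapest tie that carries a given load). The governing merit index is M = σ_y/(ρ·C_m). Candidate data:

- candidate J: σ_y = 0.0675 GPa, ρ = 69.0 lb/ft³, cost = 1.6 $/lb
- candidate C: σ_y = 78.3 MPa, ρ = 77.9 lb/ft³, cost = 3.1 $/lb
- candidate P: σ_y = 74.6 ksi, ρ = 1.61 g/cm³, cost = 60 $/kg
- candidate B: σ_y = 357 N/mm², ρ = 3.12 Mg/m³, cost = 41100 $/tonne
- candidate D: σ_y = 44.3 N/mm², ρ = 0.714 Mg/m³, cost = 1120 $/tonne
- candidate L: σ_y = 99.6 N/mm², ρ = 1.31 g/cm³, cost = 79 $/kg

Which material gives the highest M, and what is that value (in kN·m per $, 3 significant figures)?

In SI units:
  candidate J: σ_y = 67.50 MPa, ρ = 1105 kg/m³, cost = 3.527 $/kg
  candidate C: σ_y = 78.30 MPa, ρ = 1248 kg/m³, cost = 6.834 $/kg
  candidate P: σ_y = 514.3 MPa, ρ = 1610 kg/m³, cost = 60.00 $/kg
  candidate B: σ_y = 357.0 MPa, ρ = 3120 kg/m³, cost = 41.10 $/kg
  candidate D: σ_y = 44.30 MPa, ρ = 714.0 kg/m³, cost = 1.120 $/kg
  candidate L: σ_y = 99.60 MPa, ρ = 1310 kg/m³, cost = 79.00 $/kg
  candidate D: M = 55.4 kN·m per $
  candidate J: M = 17.3 kN·m per $
  candidate C: M = 9.18 kN·m per $
  candidate P: M = 5.32 kN·m per $
  candidate B: M = 2.78 kN·m per $
  candidate L: M = 0.962 kN·m per $
Highest index: candidate D.

candidate D, M = 55.4 kN·m per $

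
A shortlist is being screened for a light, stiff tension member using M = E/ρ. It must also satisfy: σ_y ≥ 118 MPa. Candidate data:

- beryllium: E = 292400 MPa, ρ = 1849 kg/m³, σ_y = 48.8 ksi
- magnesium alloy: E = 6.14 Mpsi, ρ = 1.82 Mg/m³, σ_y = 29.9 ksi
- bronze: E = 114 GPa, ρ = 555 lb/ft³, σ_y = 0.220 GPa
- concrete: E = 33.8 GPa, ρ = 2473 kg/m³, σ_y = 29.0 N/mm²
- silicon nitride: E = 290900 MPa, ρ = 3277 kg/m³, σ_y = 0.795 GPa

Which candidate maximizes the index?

Screen on constraints: σ_y ≥ 118 MPa. Survivors: beryllium, magnesium alloy, bronze, silicon nitride.
In SI units:
  beryllium: E = 292.4 GPa, ρ = 1849 kg/m³
  magnesium alloy: E = 42.33 GPa, ρ = 1820 kg/m³
  bronze: E = 114.0 GPa, ρ = 8890 kg/m³
  silicon nitride: E = 290.9 GPa, ρ = 3277 kg/m³
  beryllium: M = 158 MN·m/kg
  silicon nitride: M = 88.8 MN·m/kg
  magnesium alloy: M = 23.3 MN·m/kg
  bronze: M = 12.8 MN·m/kg
Highest index: beryllium.

beryllium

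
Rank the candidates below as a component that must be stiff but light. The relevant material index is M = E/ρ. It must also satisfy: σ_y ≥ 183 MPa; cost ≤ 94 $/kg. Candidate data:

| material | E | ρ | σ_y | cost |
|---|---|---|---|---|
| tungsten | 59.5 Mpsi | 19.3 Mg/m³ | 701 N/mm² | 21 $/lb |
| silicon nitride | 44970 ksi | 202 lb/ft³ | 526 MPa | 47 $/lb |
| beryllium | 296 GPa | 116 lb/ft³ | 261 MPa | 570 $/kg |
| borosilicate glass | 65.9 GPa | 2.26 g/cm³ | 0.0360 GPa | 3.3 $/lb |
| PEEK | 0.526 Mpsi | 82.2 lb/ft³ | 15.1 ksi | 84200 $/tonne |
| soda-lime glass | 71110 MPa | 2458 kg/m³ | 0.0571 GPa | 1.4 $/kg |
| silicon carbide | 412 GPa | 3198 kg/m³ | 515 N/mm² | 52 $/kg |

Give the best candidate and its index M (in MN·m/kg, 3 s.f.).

Screen on constraints: σ_y ≥ 183 MPa; cost ≤ 94 $/kg. Survivors: tungsten, silicon carbide.
Convert each candidate to consistent units, then evaluate M:
  tungsten: E = 410.2 GPa, ρ = 19300 kg/m³
  silicon carbide: E = 412.0 GPa, ρ = 3198 kg/m³
  silicon carbide: M = 129 MN·m/kg
  tungsten: M = 21.3 MN·m/kg
Silicon carbide ranks first.

silicon carbide, M = 129 MN·m/kg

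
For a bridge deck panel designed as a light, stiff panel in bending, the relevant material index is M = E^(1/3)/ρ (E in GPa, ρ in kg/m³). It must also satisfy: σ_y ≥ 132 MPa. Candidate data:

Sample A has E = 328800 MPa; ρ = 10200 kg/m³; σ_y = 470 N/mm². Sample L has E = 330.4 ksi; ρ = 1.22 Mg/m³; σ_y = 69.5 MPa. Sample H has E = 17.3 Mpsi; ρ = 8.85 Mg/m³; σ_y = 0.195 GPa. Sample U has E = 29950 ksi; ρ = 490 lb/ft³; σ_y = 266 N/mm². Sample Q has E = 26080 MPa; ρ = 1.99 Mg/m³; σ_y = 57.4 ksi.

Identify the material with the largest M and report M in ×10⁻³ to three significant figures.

sample Q, M = 1.49×10⁻³

Screen on constraints: σ_y ≥ 132 MPa. Survivors: sample A, sample H, sample U, sample Q.
After converting to SI:
  sample A: E = 328.8 GPa, ρ = 10200 kg/m³
  sample H: E = 119.3 GPa, ρ = 8850 kg/m³
  sample U: E = 206.5 GPa, ρ = 7849 kg/m³
  sample Q: E = 26.08 GPa, ρ = 1990 kg/m³
  sample Q: M = 1.49×10⁻³
  sample U: M = 0.753×10⁻³
  sample A: M = 0.677×10⁻³
  sample H: M = 0.556×10⁻³
Highest index: sample Q.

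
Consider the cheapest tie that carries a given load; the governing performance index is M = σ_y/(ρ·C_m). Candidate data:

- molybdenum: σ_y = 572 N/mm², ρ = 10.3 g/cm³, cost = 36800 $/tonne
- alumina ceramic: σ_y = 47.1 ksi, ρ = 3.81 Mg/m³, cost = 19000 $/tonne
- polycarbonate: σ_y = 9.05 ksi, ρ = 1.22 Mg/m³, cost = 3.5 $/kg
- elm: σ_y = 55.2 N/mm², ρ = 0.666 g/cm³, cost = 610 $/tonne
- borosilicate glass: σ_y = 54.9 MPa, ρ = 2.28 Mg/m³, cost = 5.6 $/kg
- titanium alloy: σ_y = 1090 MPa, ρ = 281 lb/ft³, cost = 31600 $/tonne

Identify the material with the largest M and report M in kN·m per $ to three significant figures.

In SI units:
  molybdenum: σ_y = 572.0 MPa, ρ = 10300 kg/m³, cost = 36.80 $/kg
  alumina ceramic: σ_y = 324.7 MPa, ρ = 3810 kg/m³, cost = 19.00 $/kg
  polycarbonate: σ_y = 62.40 MPa, ρ = 1220 kg/m³, cost = 3.500 $/kg
  elm: σ_y = 55.20 MPa, ρ = 666.0 kg/m³, cost = 0.6100 $/kg
  borosilicate glass: σ_y = 54.90 MPa, ρ = 2280 kg/m³, cost = 5.600 $/kg
  titanium alloy: σ_y = 1090 MPa, ρ = 4501 kg/m³, cost = 31.60 $/kg
  elm: M = 136 kN·m per $
  polycarbonate: M = 14.6 kN·m per $
  titanium alloy: M = 7.66 kN·m per $
  alumina ceramic: M = 4.49 kN·m per $
  borosilicate glass: M = 4.30 kN·m per $
  molybdenum: M = 1.51 kN·m per $
Elm ranks first.

elm, M = 136 kN·m per $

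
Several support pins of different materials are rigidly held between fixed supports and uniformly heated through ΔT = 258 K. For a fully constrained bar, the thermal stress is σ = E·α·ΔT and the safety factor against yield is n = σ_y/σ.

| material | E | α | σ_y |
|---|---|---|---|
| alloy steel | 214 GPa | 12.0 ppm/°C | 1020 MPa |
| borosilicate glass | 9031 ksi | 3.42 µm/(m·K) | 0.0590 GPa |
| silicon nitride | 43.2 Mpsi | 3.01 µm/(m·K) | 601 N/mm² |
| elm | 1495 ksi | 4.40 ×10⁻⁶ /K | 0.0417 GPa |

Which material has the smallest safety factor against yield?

Converting E to GPa, α to ×10⁻⁶/K, σ_y to MPa, then σ and n for each:
  alloy steel: E = 214.0, α = 12.0, σ_y = 1020 → σ = 663 MPa, n = 1.54
  borosilicate glass: E = 62.27, α = 3.42, σ_y = 59.00 → σ = 54.9 MPa, n = 1.07
  silicon nitride: E = 297.9, α = 3.01, σ_y = 601.0 → σ = 231 MPa, n = 2.60
  elm: E = 10.31, α = 4.40, σ_y = 41.70 → σ = 11.7 MPa, n = 3.56
Smallest n: borosilicate glass with n = 1.07.

borosilicate glass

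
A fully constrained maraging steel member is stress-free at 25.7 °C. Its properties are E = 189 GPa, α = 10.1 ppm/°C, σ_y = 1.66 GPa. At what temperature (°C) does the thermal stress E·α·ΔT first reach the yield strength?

895 °C

σ_y = 1.66 GPa = 1660 MPa.
E·α·ΔT = 1660 MPa ⇒ ΔT = 1660 / (189.0×10³ × 10.1×10⁻⁶) = 869.6 K.
T = 25.7 + 869.6 = 895.3 °C.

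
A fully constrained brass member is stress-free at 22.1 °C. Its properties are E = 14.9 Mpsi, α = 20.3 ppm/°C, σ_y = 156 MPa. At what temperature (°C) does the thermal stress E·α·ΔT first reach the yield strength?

96.9 °C

E = 14.9 Mpsi = 102.7 GPa.
E·α·ΔT = 156.0 MPa ⇒ ΔT = 156.0 / (102.7×10³ × 20.3×10⁻⁶) = 74.80 K.
T = 22.1 + 74.80 = 96.90 °C.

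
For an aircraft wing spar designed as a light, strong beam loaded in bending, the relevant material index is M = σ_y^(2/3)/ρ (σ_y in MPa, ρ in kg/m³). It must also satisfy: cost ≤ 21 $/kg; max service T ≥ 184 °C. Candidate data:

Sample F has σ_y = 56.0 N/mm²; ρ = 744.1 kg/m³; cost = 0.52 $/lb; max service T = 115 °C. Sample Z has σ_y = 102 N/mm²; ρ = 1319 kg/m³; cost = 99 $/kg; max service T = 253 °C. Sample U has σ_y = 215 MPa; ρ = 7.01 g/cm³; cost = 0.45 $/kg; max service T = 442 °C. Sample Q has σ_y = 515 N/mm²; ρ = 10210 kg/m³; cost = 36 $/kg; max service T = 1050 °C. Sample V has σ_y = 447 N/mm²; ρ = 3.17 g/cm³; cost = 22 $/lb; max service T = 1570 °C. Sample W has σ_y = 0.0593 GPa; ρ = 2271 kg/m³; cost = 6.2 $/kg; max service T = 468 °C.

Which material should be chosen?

Screen on constraints: cost ≤ 21 $/kg; max service T ≥ 184 °C. Survivors: sample U, sample W.
Convert each candidate to consistent units, then evaluate M:
  sample U: σ_y = 215.0 MPa, ρ = 7010 kg/m³
  sample W: σ_y = 59.30 MPa, ρ = 2271 kg/m³
  sample W: M = 6.70×10⁻³
  sample U: M = 5.12×10⁻³
Sample W ranks first.

sample W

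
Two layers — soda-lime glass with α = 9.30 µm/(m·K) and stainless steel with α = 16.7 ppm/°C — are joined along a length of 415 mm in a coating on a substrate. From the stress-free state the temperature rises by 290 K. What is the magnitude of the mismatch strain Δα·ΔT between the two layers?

Δα = |9.30 − 16.7|×10⁻⁶/K = 7.40×10⁻⁶/K.
Mismatch strain = Δα·ΔT = 7.40×10⁻⁶ × 290.0 = 2.15×10⁻³.

2.15×10⁻³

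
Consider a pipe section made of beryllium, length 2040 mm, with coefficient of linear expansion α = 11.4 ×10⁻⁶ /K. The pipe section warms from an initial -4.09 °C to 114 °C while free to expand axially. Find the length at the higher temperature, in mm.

2042.7 mm

ΔT = 114 − (-4.09) = 118.1 K.
ΔL = α·L₀·ΔT = 11.4×10⁻⁶ × 2040 mm × 118.1 K = 2.75 mm.
L = L₀ + ΔL = 2040 + 2.75 = 2042.7 mm.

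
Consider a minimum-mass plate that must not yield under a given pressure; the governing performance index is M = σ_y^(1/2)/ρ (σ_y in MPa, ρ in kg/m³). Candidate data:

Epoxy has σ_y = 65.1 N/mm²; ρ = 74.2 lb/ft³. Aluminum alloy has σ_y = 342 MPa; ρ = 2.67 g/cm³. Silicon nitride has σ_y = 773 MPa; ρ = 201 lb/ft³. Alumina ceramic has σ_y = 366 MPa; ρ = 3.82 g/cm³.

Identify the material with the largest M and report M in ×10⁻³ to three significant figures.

Normalizing units and computing the index:
  epoxy: σ_y = 65.10 MPa, ρ = 1189 kg/m³
  aluminum alloy: σ_y = 342.0 MPa, ρ = 2670 kg/m³
  silicon nitride: σ_y = 773.0 MPa, ρ = 3220 kg/m³
  alumina ceramic: σ_y = 366.0 MPa, ρ = 3820 kg/m³
  silicon nitride: M = 8.64×10⁻³
  aluminum alloy: M = 6.93×10⁻³
  epoxy: M = 6.79×10⁻³
  alumina ceramic: M = 5.01×10⁻³
Silicon nitride ranks first.

silicon nitride, M = 8.64×10⁻³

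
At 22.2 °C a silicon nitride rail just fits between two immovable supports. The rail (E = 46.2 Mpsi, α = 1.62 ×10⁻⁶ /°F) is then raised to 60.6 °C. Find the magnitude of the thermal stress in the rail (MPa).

35.7 MPa

E = 46.2 Mpsi = 318.5 GPa.
α = 1.62×10⁻⁶/°F × 9/5 = 2.92×10⁻⁶/K.
ΔT = 38.40 K. Constrained thermal stress σ = E·α·ΔT = 318.5×10³ MPa × 2.92×10⁻⁶ × 38.40 = 35.7 MPa (compressive).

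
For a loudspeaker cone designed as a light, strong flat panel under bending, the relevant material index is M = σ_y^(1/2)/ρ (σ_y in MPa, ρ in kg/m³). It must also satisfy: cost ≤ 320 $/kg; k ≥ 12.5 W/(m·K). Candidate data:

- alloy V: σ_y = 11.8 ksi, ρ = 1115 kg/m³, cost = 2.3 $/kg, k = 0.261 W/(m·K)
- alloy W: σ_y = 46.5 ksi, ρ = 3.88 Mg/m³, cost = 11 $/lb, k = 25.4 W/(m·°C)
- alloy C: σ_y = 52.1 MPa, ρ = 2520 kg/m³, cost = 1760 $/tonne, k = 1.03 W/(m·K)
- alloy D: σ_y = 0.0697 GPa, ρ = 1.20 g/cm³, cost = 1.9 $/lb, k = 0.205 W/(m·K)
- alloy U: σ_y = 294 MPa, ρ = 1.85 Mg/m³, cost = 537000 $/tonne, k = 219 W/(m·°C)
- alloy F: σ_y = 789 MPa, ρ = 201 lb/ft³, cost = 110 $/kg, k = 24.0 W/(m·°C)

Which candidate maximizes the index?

Screen on constraints: cost ≤ 320 $/kg; k ≥ 12.5 W/(m·K). Survivors: alloy W, alloy F.
After converting to SI:
  alloy W: σ_y = 320.6 MPa, ρ = 3880 kg/m³
  alloy F: σ_y = 789.0 MPa, ρ = 3220 kg/m³
  alloy F: M = 8.72×10⁻³
  alloy W: M = 4.61×10⁻³
Alloy F has the largest M.

alloy F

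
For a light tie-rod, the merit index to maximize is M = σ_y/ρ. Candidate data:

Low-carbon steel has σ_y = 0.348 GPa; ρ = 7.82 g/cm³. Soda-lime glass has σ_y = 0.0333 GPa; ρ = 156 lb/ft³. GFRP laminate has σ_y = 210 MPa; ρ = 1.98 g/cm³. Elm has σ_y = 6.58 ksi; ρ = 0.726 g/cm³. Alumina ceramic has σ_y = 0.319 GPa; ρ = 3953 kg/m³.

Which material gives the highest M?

Normalizing units and computing the index:
  low-carbon steel: σ_y = 348.0 MPa, ρ = 7820 kg/m³
  soda-lime glass: σ_y = 33.30 MPa, ρ = 2499 kg/m³
  GFRP laminate: σ_y = 210.0 MPa, ρ = 1980 kg/m³
  elm: σ_y = 45.37 MPa, ρ = 726.0 kg/m³
  alumina ceramic: σ_y = 319.0 MPa, ρ = 3953 kg/m³
  GFRP laminate: M = 106 kN·m/kg
  alumina ceramic: M = 80.7 kN·m/kg
  elm: M = 62.5 kN·m/kg
  low-carbon steel: M = 44.5 kN·m/kg
  soda-lime glass: M = 13.3 kN·m/kg
GFRP laminate ranks first.

GFRP laminate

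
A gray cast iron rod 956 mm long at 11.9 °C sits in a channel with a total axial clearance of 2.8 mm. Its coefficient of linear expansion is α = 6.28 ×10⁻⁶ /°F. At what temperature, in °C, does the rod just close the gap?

α = 6.28×10⁻⁶/°F × 9/5 = 11.3×10⁻⁶/K.
α·L₀·ΔT = 2.8 mm ⇒ ΔT = 2.8 / (11.3×10⁻⁶ × 956.0) = 259.1 K.
T = 11.9 + 259.1 = 271.0 °C.

271 °C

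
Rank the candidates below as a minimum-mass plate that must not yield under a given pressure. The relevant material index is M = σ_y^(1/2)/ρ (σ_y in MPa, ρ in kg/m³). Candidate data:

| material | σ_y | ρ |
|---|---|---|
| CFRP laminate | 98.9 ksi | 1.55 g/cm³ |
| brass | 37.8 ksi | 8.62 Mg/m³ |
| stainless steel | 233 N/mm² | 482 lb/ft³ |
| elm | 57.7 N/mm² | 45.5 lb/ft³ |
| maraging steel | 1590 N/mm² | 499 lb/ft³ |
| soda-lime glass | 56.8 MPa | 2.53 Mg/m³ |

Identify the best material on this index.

CFRP laminate

Normalizing units and computing the index:
  CFRP laminate: σ_y = 681.9 MPa, ρ = 1550 kg/m³
  brass: σ_y = 260.6 MPa, ρ = 8620 kg/m³
  stainless steel: σ_y = 233.0 MPa, ρ = 7721 kg/m³
  elm: σ_y = 57.70 MPa, ρ = 728.8 kg/m³
  maraging steel: σ_y = 1590 MPa, ρ = 7993 kg/m³
  soda-lime glass: σ_y = 56.80 MPa, ρ = 2530 kg/m³
  CFRP laminate: M = 16.8×10⁻³
  elm: M = 10.4×10⁻³
  maraging steel: M = 4.99×10⁻³
  soda-lime glass: M = 2.98×10⁻³
  stainless steel: M = 1.98×10⁻³
  brass: M = 1.87×10⁻³
CFRP laminate ranks first.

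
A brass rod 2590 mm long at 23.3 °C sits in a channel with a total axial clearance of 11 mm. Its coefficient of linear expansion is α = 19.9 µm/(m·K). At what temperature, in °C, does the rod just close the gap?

237 °C

α·L₀·ΔT = 11.0 mm ⇒ ΔT = 11.0 / (19.9×10⁻⁶ × 2590.0) = 213.4 K.
T = 23.3 + 213.4 = 236.7 °C.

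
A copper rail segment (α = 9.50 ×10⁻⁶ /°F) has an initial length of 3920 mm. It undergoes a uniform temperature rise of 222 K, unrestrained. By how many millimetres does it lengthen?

14.9 mm

Convert α: 9.50×10⁻⁶/°F × (9/5) = 17.1×10⁻⁶/K.
ΔL = α·L₀·ΔT = 17.1×10⁻⁶ × 3920 mm × 222.0 K = 14.9 mm.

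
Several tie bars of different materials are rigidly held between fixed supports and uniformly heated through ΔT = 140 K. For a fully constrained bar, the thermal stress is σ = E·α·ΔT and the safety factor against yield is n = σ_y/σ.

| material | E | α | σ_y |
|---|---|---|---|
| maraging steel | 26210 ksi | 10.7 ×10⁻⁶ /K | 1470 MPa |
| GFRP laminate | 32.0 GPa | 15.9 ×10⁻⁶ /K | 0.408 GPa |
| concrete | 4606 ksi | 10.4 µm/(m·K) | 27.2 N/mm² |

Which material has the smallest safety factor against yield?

concrete

With everything in SI (GPa, ×10⁻⁶/K, MPa):
  maraging steel: E = 180.7, α = 10.7, σ_y = 1470 → σ = 271 MPa, n = 5.43
  GFRP laminate: E = 32.00, α = 15.9, σ_y = 408.0 → σ = 71.2 MPa, n = 5.73
  concrete: E = 31.76, α = 10.4, σ_y = 27.20 → σ = 46.2 MPa, n = 0.588
Concrete has the lowest safety factor, n = 0.588.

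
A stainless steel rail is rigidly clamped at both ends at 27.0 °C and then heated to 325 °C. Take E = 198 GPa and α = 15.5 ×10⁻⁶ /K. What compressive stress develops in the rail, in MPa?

ΔT = 298.0 K. Constrained thermal stress σ = E·α·ΔT = 198.0×10³ MPa × 15.5×10⁻⁶ × 298.0 = 915 MPa (compressive).

915 MPa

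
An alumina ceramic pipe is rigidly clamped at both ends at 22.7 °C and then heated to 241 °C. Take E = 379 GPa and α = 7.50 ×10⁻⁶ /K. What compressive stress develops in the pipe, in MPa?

ΔT = 218.3 K. Constrained thermal stress σ = E·α·ΔT = 379.0×10³ MPa × 7.50×10⁻⁶ × 218.3 = 621 MPa (compressive).

621 MPa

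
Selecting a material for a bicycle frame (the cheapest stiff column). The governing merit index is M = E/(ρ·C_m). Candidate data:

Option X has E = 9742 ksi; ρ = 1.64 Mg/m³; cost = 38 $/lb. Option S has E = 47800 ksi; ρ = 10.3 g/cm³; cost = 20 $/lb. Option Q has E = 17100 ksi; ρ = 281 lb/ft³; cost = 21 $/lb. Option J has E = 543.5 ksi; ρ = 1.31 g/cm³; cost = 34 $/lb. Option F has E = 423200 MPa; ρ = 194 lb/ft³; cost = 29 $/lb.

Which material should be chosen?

Putting every candidate on a common basis:
  option X: E = 67.17 GPa, ρ = 1640 kg/m³, cost = 83.77 $/kg
  option S: E = 329.6 GPa, ρ = 10300 kg/m³, cost = 44.09 $/kg
  option Q: E = 117.9 GPa, ρ = 4501 kg/m³, cost = 46.30 $/kg
  option J: E = 3.747 GPa, ρ = 1310 kg/m³, cost = 74.96 $/kg
  option F: E = 423.2 GPa, ρ = 3108 kg/m³, cost = 63.93 $/kg
  option F: M = 2.13 MN·m per $
  option S: M = 0.726 MN·m per $
  option Q: M = 0.566 MN·m per $
  option X: M = 0.489 MN·m per $
  option J: M = 0.0382 MN·m per $
Option F ranks first.

option F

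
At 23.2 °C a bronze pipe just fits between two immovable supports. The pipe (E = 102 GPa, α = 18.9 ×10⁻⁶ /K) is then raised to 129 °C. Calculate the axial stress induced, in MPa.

ΔT = 105.8 K. Constrained thermal stress σ = E·α·ΔT = 102.0×10³ MPa × 18.9×10⁻⁶ × 105.8 = 204 MPa (compressive).

204 MPa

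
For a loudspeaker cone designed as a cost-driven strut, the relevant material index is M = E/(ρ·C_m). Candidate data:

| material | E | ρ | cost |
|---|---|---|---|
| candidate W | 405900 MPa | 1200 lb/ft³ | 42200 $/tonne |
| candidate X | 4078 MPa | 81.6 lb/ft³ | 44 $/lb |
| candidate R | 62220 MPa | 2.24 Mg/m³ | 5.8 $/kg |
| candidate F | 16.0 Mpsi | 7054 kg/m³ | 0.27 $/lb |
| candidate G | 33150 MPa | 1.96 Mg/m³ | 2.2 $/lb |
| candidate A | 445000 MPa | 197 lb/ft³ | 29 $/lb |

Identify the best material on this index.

Putting every candidate on a common basis:
  candidate W: E = 405.9 GPa, ρ = 19220 kg/m³, cost = 42.20 $/kg
  candidate X: E = 4.078 GPa, ρ = 1307 kg/m³, cost = 97.00 $/kg
  candidate R: E = 62.22 GPa, ρ = 2240 kg/m³, cost = 5.800 $/kg
  candidate F: E = 110.3 GPa, ρ = 7054 kg/m³, cost = 0.5952 $/kg
  candidate G: E = 33.15 GPa, ρ = 1960 kg/m³, cost = 4.850 $/kg
  candidate A: E = 445.0 GPa, ρ = 3156 kg/m³, cost = 63.93 $/kg
  candidate F: M = 26.3 MN·m per $
  candidate R: M = 4.79 MN·m per $
  candidate G: M = 3.49 MN·m per $
  candidate A: M = 2.21 MN·m per $
  candidate W: M = 0.500 MN·m per $
  candidate X: M = 0.0322 MN·m per $
Candidate F ranks first.

candidate F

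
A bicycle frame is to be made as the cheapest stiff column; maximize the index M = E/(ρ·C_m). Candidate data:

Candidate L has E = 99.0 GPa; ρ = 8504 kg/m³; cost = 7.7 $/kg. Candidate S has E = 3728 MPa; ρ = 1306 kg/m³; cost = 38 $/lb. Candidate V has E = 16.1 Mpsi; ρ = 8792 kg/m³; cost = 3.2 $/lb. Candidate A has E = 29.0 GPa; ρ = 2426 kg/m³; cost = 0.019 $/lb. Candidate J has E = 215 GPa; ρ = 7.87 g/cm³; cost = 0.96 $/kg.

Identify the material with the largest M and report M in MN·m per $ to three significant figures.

Convert each candidate to consistent units, then evaluate M:
  candidate L: E = 99.00 GPa, ρ = 8504 kg/m³, cost = 7.700 $/kg
  candidate S: E = 3.728 GPa, ρ = 1306 kg/m³, cost = 83.77 $/kg
  candidate V: E = 111.0 GPa, ρ = 8792 kg/m³, cost = 7.055 $/kg
  candidate A: E = 29.00 GPa, ρ = 2426 kg/m³, cost = 0.04189 $/kg
  candidate J: E = 215.0 GPa, ρ = 7870 kg/m³, cost = 0.9600 $/kg
  candidate A: M = 285 MN·m per $
  candidate J: M = 28.5 MN·m per $
  candidate V: M = 1.79 MN·m per $
  candidate L: M = 1.51 MN·m per $
  candidate S: M = 0.0341 MN·m per $
Candidate A has the largest M.

candidate A, M = 285 MN·m per $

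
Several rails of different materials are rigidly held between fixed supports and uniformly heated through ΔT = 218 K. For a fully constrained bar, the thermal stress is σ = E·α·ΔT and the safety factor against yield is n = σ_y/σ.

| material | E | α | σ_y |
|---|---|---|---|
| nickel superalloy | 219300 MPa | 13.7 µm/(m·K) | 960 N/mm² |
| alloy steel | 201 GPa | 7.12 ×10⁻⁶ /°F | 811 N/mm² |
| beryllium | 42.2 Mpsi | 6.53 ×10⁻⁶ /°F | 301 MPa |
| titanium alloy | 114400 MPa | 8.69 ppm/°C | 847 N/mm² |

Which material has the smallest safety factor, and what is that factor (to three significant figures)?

beryllium, n = 0.404

In consistent units (E in GPa, α in ×10⁻⁶/K, σ_y in MPa):
  nickel superalloy: E = 219.3, α = 13.7, σ_y = 960.0 → σ = 655 MPa, n = 1.47
  alloy steel: E = 201.0, α = 12.8, σ_y = 811.0 → σ = 562 MPa, n = 1.44
  beryllium: E = 291.0, α = 11.8, σ_y = 301.0 → σ = 746 MPa, n = 0.404
  titanium alloy: E = 114.4, α = 8.69, σ_y = 847.0 → σ = 217 MPa, n = 3.91
Smallest n: beryllium with n = 0.404.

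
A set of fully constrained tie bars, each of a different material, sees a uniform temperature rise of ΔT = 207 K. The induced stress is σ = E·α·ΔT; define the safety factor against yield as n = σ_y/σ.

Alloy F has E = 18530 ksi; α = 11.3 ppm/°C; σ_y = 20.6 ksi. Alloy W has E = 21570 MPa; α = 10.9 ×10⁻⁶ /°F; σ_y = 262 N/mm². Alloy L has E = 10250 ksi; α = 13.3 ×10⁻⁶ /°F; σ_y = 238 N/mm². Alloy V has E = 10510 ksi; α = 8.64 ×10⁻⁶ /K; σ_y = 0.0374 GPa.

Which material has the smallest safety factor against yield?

alloy V

With everything in SI (GPa, ×10⁻⁶/K, MPa):
  alloy F: E = 127.8, α = 11.3, σ_y = 142.0 → σ = 299 MPa, n = 0.475
  alloy W: E = 21.57, α = 19.6, σ_y = 262.0 → σ = 87.6 MPa, n = 2.99
  alloy L: E = 70.67, α = 23.9, σ_y = 238.0 → σ = 350 MPa, n = 0.680
  alloy V: E = 72.46, α = 8.64, σ_y = 37.40 → σ = 130 MPa, n = 0.289
Smallest n: alloy V with n = 0.289.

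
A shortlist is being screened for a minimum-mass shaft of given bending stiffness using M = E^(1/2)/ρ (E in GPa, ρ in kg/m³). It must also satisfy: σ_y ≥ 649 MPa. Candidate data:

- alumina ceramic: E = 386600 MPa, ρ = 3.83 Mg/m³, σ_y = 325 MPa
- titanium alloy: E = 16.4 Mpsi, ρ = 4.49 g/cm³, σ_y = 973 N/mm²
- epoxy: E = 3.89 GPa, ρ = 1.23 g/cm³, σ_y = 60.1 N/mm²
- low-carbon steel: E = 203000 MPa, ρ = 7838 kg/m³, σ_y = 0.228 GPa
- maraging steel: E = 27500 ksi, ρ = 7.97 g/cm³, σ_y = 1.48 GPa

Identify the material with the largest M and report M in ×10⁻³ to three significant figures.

Screen on constraints: σ_y ≥ 649 MPa. Survivors: titanium alloy, maraging steel.
In SI units:
  titanium alloy: E = 113.1 GPa, ρ = 4490 kg/m³
  maraging steel: E = 189.6 GPa, ρ = 7970 kg/m³
  titanium alloy: M = 2.37×10⁻³
  maraging steel: M = 1.73×10⁻³
Titanium alloy has the largest M.

titanium alloy, M = 2.37×10⁻³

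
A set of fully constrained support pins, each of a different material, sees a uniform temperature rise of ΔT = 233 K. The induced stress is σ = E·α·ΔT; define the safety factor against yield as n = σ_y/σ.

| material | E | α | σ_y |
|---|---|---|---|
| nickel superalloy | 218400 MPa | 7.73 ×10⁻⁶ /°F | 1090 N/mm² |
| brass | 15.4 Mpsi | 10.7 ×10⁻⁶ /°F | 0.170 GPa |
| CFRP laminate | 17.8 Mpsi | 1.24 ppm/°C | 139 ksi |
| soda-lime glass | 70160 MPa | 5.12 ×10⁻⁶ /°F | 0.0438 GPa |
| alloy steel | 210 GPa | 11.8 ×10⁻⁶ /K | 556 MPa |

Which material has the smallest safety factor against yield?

Converting E to GPa, α to ×10⁻⁶/K, σ_y to MPa, then σ and n for each:
  nickel superalloy: E = 218.4, α = 13.9, σ_y = 1090 → σ = 708 MPa, n = 1.54
  brass: E = 106.2, α = 19.3, σ_y = 170.0 → σ = 476 MPa, n = 0.357
  CFRP laminate: E = 122.7, α = 1.24, σ_y = 958.4 → σ = 35.5 MPa, n = 27.0
  soda-lime glass: E = 70.16, α = 9.22, σ_y = 43.80 → σ = 151 MPa, n = 0.291
  alloy steel: E = 210.0, α = 11.8, σ_y = 556.0 → σ = 577 MPa, n = 0.963
Soda-lime glass has the lowest safety factor, n = 0.291.

soda-lime glass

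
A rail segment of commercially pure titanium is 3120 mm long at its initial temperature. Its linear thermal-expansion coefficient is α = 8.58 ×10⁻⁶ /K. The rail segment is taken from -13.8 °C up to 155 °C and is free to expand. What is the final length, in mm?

3124.5 mm

ΔT = 155 − (-13.8) = 168.8 K.
ΔL = α·L₀·ΔT = 8.58×10⁻⁶ × 3120 mm × 168.8 K = 4.52 mm.
L = L₀ + ΔL = 3120 + 4.52 = 3124.5 mm.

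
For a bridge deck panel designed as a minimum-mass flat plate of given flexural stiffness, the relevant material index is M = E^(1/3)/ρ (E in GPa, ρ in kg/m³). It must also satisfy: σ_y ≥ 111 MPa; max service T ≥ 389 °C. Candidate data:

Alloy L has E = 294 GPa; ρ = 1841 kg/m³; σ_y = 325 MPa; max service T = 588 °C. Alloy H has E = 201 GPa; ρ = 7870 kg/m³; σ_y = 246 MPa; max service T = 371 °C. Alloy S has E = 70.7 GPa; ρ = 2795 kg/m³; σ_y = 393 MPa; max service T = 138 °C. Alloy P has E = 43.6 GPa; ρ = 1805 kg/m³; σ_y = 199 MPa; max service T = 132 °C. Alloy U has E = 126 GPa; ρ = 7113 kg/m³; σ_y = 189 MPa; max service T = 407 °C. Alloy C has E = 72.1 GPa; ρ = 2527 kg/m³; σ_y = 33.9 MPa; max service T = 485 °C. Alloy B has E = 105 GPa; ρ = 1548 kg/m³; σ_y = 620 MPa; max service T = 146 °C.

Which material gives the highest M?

Screen on constraints: σ_y ≥ 111 MPa; max service T ≥ 389 °C. Survivors: alloy L, alloy U.
Evaluate M for each candidate:
  alloy L: M = 3.61×10⁻³
  alloy U: M = 0.705×10⁻³
The maximum is for alloy L.

alloy L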